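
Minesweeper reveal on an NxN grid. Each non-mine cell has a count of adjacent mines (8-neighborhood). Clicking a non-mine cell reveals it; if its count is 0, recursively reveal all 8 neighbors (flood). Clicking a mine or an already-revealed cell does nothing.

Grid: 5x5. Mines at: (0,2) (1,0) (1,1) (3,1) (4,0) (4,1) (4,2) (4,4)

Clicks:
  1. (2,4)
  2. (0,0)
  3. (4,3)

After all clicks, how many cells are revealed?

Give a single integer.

Click 1 (2,4) count=0: revealed 11 new [(0,3) (0,4) (1,2) (1,3) (1,4) (2,2) (2,3) (2,4) (3,2) (3,3) (3,4)] -> total=11
Click 2 (0,0) count=2: revealed 1 new [(0,0)] -> total=12
Click 3 (4,3) count=2: revealed 1 new [(4,3)] -> total=13

Answer: 13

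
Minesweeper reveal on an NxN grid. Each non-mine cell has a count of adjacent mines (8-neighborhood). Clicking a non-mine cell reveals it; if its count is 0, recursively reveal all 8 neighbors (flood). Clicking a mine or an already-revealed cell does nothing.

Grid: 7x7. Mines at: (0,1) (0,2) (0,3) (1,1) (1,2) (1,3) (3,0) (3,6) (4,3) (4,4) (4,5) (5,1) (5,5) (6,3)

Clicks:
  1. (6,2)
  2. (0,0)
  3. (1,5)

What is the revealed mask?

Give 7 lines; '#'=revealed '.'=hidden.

Answer: #...###
....###
....###
.......
.......
.......
..#....

Derivation:
Click 1 (6,2) count=2: revealed 1 new [(6,2)] -> total=1
Click 2 (0,0) count=2: revealed 1 new [(0,0)] -> total=2
Click 3 (1,5) count=0: revealed 9 new [(0,4) (0,5) (0,6) (1,4) (1,5) (1,6) (2,4) (2,5) (2,6)] -> total=11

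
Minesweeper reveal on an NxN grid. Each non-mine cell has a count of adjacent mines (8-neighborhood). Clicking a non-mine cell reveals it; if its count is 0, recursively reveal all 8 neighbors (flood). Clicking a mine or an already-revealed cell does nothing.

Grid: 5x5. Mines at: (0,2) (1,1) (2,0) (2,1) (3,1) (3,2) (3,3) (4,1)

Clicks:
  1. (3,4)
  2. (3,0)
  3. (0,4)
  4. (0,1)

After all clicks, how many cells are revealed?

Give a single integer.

Click 1 (3,4) count=1: revealed 1 new [(3,4)] -> total=1
Click 2 (3,0) count=4: revealed 1 new [(3,0)] -> total=2
Click 3 (0,4) count=0: revealed 6 new [(0,3) (0,4) (1,3) (1,4) (2,3) (2,4)] -> total=8
Click 4 (0,1) count=2: revealed 1 new [(0,1)] -> total=9

Answer: 9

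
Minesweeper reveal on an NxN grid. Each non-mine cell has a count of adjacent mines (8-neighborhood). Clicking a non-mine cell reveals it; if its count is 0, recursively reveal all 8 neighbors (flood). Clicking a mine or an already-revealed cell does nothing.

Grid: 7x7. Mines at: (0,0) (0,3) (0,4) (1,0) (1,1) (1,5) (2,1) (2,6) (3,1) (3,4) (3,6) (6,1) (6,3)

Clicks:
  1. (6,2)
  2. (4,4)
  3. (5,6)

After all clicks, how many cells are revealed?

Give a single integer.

Answer: 10

Derivation:
Click 1 (6,2) count=2: revealed 1 new [(6,2)] -> total=1
Click 2 (4,4) count=1: revealed 1 new [(4,4)] -> total=2
Click 3 (5,6) count=0: revealed 8 new [(4,5) (4,6) (5,4) (5,5) (5,6) (6,4) (6,5) (6,6)] -> total=10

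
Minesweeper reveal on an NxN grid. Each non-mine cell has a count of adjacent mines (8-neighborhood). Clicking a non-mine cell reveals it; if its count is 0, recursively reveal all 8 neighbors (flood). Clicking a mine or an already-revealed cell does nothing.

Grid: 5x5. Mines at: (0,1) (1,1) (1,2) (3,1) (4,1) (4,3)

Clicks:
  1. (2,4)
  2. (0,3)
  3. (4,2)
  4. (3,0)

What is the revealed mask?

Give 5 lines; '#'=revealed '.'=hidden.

Answer: ...##
...##
...##
#..##
..#..

Derivation:
Click 1 (2,4) count=0: revealed 8 new [(0,3) (0,4) (1,3) (1,4) (2,3) (2,4) (3,3) (3,4)] -> total=8
Click 2 (0,3) count=1: revealed 0 new [(none)] -> total=8
Click 3 (4,2) count=3: revealed 1 new [(4,2)] -> total=9
Click 4 (3,0) count=2: revealed 1 new [(3,0)] -> total=10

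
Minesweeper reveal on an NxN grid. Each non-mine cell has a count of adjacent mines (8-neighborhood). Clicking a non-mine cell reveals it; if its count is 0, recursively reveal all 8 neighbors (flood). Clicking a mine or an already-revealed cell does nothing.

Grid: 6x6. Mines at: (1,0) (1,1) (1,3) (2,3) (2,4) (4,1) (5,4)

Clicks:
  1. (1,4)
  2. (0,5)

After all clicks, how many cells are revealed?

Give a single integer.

Answer: 4

Derivation:
Click 1 (1,4) count=3: revealed 1 new [(1,4)] -> total=1
Click 2 (0,5) count=0: revealed 3 new [(0,4) (0,5) (1,5)] -> total=4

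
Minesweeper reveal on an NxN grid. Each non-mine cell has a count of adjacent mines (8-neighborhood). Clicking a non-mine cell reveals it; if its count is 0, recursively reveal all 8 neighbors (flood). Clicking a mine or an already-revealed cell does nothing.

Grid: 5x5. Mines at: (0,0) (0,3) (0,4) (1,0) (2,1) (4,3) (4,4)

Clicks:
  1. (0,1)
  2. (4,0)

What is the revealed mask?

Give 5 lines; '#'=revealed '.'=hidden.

Answer: .#...
.....
.....
###..
###..

Derivation:
Click 1 (0,1) count=2: revealed 1 new [(0,1)] -> total=1
Click 2 (4,0) count=0: revealed 6 new [(3,0) (3,1) (3,2) (4,0) (4,1) (4,2)] -> total=7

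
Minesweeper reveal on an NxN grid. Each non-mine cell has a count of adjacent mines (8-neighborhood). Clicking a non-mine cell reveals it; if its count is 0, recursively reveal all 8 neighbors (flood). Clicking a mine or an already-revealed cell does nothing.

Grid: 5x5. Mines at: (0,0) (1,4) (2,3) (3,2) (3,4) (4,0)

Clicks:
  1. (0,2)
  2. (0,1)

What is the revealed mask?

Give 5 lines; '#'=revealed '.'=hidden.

Click 1 (0,2) count=0: revealed 6 new [(0,1) (0,2) (0,3) (1,1) (1,2) (1,3)] -> total=6
Click 2 (0,1) count=1: revealed 0 new [(none)] -> total=6

Answer: .###.
.###.
.....
.....
.....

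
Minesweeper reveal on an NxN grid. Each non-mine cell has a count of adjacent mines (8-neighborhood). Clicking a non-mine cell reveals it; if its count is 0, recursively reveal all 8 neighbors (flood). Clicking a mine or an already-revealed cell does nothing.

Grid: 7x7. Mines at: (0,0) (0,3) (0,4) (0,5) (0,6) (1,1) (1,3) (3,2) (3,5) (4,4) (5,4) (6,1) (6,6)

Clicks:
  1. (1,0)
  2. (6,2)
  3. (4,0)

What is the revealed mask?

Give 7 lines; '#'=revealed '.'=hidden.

Answer: .......
#......
##.....
##.....
##.....
##.....
..#....

Derivation:
Click 1 (1,0) count=2: revealed 1 new [(1,0)] -> total=1
Click 2 (6,2) count=1: revealed 1 new [(6,2)] -> total=2
Click 3 (4,0) count=0: revealed 8 new [(2,0) (2,1) (3,0) (3,1) (4,0) (4,1) (5,0) (5,1)] -> total=10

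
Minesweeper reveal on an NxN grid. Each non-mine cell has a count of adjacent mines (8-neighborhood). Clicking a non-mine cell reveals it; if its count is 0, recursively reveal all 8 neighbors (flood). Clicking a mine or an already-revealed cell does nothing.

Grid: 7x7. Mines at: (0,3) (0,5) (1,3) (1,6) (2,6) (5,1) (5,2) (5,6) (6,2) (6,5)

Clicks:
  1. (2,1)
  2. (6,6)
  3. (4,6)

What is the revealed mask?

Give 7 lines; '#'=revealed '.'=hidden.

Click 1 (2,1) count=0: revealed 27 new [(0,0) (0,1) (0,2) (1,0) (1,1) (1,2) (2,0) (2,1) (2,2) (2,3) (2,4) (2,5) (3,0) (3,1) (3,2) (3,3) (3,4) (3,5) (4,0) (4,1) (4,2) (4,3) (4,4) (4,5) (5,3) (5,4) (5,5)] -> total=27
Click 2 (6,6) count=2: revealed 1 new [(6,6)] -> total=28
Click 3 (4,6) count=1: revealed 1 new [(4,6)] -> total=29

Answer: ###....
###....
######.
######.
#######
...###.
......#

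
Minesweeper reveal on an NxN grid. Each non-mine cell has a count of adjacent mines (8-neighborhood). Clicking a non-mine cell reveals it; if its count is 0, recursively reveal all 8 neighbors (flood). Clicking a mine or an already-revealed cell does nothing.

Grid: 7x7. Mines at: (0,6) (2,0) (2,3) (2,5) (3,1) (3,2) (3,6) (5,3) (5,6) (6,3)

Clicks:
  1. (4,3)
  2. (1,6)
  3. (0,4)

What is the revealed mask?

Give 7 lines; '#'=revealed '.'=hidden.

Click 1 (4,3) count=2: revealed 1 new [(4,3)] -> total=1
Click 2 (1,6) count=2: revealed 1 new [(1,6)] -> total=2
Click 3 (0,4) count=0: revealed 12 new [(0,0) (0,1) (0,2) (0,3) (0,4) (0,5) (1,0) (1,1) (1,2) (1,3) (1,4) (1,5)] -> total=14

Answer: ######.
#######
.......
.......
...#...
.......
.......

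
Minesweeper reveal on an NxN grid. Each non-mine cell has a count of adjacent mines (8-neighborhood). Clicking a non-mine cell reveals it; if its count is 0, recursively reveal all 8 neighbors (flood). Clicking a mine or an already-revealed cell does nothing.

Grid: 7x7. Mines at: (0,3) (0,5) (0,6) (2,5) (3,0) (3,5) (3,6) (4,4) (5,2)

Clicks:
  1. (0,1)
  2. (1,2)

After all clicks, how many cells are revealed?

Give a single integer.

Click 1 (0,1) count=0: revealed 20 new [(0,0) (0,1) (0,2) (1,0) (1,1) (1,2) (1,3) (1,4) (2,0) (2,1) (2,2) (2,3) (2,4) (3,1) (3,2) (3,3) (3,4) (4,1) (4,2) (4,3)] -> total=20
Click 2 (1,2) count=1: revealed 0 new [(none)] -> total=20

Answer: 20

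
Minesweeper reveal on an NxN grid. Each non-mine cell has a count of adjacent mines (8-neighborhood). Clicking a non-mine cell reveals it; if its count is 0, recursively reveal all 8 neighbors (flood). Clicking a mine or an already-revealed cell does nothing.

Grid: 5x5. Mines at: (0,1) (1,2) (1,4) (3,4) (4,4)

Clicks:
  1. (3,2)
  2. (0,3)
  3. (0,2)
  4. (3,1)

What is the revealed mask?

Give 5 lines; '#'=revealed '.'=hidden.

Answer: ..##.
##...
####.
####.
####.

Derivation:
Click 1 (3,2) count=0: revealed 14 new [(1,0) (1,1) (2,0) (2,1) (2,2) (2,3) (3,0) (3,1) (3,2) (3,3) (4,0) (4,1) (4,2) (4,3)] -> total=14
Click 2 (0,3) count=2: revealed 1 new [(0,3)] -> total=15
Click 3 (0,2) count=2: revealed 1 new [(0,2)] -> total=16
Click 4 (3,1) count=0: revealed 0 new [(none)] -> total=16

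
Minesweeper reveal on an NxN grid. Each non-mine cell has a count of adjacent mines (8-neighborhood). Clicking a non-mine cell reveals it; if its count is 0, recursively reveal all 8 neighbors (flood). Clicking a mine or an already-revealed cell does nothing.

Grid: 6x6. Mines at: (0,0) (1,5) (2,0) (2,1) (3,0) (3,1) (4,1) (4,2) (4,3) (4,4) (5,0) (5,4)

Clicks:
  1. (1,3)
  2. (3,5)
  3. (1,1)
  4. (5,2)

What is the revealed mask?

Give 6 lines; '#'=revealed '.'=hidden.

Click 1 (1,3) count=0: revealed 14 new [(0,1) (0,2) (0,3) (0,4) (1,1) (1,2) (1,3) (1,4) (2,2) (2,3) (2,4) (3,2) (3,3) (3,4)] -> total=14
Click 2 (3,5) count=1: revealed 1 new [(3,5)] -> total=15
Click 3 (1,1) count=3: revealed 0 new [(none)] -> total=15
Click 4 (5,2) count=3: revealed 1 new [(5,2)] -> total=16

Answer: .####.
.####.
..###.
..####
......
..#...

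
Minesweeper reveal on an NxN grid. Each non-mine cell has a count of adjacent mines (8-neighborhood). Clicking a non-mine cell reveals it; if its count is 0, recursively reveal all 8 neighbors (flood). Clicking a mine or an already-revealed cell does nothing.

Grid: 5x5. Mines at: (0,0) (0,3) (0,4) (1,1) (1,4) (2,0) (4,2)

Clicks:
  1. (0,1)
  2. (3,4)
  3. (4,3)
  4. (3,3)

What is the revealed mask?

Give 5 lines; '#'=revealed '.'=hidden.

Click 1 (0,1) count=2: revealed 1 new [(0,1)] -> total=1
Click 2 (3,4) count=0: revealed 6 new [(2,3) (2,4) (3,3) (3,4) (4,3) (4,4)] -> total=7
Click 3 (4,3) count=1: revealed 0 new [(none)] -> total=7
Click 4 (3,3) count=1: revealed 0 new [(none)] -> total=7

Answer: .#...
.....
...##
...##
...##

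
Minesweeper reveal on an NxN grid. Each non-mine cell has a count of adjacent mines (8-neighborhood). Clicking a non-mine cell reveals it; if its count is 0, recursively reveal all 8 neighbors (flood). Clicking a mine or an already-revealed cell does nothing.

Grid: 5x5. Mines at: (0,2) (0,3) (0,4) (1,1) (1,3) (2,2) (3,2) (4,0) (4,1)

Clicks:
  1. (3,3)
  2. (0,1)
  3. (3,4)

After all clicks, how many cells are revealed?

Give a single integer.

Click 1 (3,3) count=2: revealed 1 new [(3,3)] -> total=1
Click 2 (0,1) count=2: revealed 1 new [(0,1)] -> total=2
Click 3 (3,4) count=0: revealed 5 new [(2,3) (2,4) (3,4) (4,3) (4,4)] -> total=7

Answer: 7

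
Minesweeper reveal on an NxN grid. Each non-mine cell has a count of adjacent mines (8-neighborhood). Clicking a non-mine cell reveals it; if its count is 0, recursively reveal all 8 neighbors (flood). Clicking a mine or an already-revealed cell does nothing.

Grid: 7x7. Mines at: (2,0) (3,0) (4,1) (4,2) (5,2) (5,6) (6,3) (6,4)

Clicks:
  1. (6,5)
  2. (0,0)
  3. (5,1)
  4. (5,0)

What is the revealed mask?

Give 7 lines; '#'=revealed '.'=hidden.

Click 1 (6,5) count=2: revealed 1 new [(6,5)] -> total=1
Click 2 (0,0) count=0: revealed 33 new [(0,0) (0,1) (0,2) (0,3) (0,4) (0,5) (0,6) (1,0) (1,1) (1,2) (1,3) (1,4) (1,5) (1,6) (2,1) (2,2) (2,3) (2,4) (2,5) (2,6) (3,1) (3,2) (3,3) (3,4) (3,5) (3,6) (4,3) (4,4) (4,5) (4,6) (5,3) (5,4) (5,5)] -> total=34
Click 3 (5,1) count=3: revealed 1 new [(5,1)] -> total=35
Click 4 (5,0) count=1: revealed 1 new [(5,0)] -> total=36

Answer: #######
#######
.######
.######
...####
##.###.
.....#.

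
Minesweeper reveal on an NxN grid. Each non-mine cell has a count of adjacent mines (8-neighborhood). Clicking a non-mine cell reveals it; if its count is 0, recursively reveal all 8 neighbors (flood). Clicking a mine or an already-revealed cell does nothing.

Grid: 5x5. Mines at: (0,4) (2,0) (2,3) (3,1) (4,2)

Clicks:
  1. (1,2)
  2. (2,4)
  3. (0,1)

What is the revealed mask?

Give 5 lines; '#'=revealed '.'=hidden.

Click 1 (1,2) count=1: revealed 1 new [(1,2)] -> total=1
Click 2 (2,4) count=1: revealed 1 new [(2,4)] -> total=2
Click 3 (0,1) count=0: revealed 7 new [(0,0) (0,1) (0,2) (0,3) (1,0) (1,1) (1,3)] -> total=9

Answer: ####.
####.
....#
.....
.....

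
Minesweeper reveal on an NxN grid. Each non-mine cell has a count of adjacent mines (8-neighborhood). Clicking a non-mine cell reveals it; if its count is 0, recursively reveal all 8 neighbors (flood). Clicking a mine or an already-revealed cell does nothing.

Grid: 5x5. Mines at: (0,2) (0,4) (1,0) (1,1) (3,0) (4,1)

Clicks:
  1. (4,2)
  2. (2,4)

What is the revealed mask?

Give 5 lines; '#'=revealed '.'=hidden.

Answer: .....
..###
..###
..###
..###

Derivation:
Click 1 (4,2) count=1: revealed 1 new [(4,2)] -> total=1
Click 2 (2,4) count=0: revealed 11 new [(1,2) (1,3) (1,4) (2,2) (2,3) (2,4) (3,2) (3,3) (3,4) (4,3) (4,4)] -> total=12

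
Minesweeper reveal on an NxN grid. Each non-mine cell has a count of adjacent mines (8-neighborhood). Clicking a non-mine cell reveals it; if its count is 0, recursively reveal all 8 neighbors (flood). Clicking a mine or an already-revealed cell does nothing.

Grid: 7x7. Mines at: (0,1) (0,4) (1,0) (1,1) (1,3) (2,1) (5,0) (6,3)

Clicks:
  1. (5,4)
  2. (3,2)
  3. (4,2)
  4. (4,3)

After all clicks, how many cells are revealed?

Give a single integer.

Answer: 31

Derivation:
Click 1 (5,4) count=1: revealed 1 new [(5,4)] -> total=1
Click 2 (3,2) count=1: revealed 1 new [(3,2)] -> total=2
Click 3 (4,2) count=0: revealed 29 new [(0,5) (0,6) (1,4) (1,5) (1,6) (2,2) (2,3) (2,4) (2,5) (2,6) (3,1) (3,3) (3,4) (3,5) (3,6) (4,1) (4,2) (4,3) (4,4) (4,5) (4,6) (5,1) (5,2) (5,3) (5,5) (5,6) (6,4) (6,5) (6,6)] -> total=31
Click 4 (4,3) count=0: revealed 0 new [(none)] -> total=31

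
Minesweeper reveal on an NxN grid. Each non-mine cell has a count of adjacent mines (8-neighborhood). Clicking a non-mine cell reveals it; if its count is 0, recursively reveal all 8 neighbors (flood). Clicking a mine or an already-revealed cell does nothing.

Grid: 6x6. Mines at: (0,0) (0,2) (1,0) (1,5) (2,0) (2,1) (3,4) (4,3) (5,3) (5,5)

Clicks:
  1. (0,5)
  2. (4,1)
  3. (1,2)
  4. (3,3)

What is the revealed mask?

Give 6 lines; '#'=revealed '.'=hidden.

Click 1 (0,5) count=1: revealed 1 new [(0,5)] -> total=1
Click 2 (4,1) count=0: revealed 9 new [(3,0) (3,1) (3,2) (4,0) (4,1) (4,2) (5,0) (5,1) (5,2)] -> total=10
Click 3 (1,2) count=2: revealed 1 new [(1,2)] -> total=11
Click 4 (3,3) count=2: revealed 1 new [(3,3)] -> total=12

Answer: .....#
..#...
......
####..
###...
###...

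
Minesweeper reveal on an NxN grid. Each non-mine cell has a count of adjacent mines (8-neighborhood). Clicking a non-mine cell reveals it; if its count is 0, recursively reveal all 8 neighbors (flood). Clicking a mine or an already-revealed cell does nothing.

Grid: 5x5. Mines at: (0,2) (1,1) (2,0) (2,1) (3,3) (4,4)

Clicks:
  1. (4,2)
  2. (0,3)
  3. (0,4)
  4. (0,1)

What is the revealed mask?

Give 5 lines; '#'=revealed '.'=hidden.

Answer: .#.##
...##
...##
.....
..#..

Derivation:
Click 1 (4,2) count=1: revealed 1 new [(4,2)] -> total=1
Click 2 (0,3) count=1: revealed 1 new [(0,3)] -> total=2
Click 3 (0,4) count=0: revealed 5 new [(0,4) (1,3) (1,4) (2,3) (2,4)] -> total=7
Click 4 (0,1) count=2: revealed 1 new [(0,1)] -> total=8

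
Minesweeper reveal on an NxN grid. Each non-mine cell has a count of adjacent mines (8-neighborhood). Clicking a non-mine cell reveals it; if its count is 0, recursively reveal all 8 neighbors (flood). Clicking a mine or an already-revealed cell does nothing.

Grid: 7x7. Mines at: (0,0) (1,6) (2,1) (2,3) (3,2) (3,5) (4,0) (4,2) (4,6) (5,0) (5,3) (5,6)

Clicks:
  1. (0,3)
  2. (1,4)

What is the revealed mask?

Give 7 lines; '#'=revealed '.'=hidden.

Click 1 (0,3) count=0: revealed 10 new [(0,1) (0,2) (0,3) (0,4) (0,5) (1,1) (1,2) (1,3) (1,4) (1,5)] -> total=10
Click 2 (1,4) count=1: revealed 0 new [(none)] -> total=10

Answer: .#####.
.#####.
.......
.......
.......
.......
.......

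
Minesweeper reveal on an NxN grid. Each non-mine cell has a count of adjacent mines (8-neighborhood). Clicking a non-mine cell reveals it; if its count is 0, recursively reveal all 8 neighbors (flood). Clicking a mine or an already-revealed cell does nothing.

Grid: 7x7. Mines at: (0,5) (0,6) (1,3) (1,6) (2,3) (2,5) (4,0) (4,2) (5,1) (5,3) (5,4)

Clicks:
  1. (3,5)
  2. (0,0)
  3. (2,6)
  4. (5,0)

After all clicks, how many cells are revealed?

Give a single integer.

Click 1 (3,5) count=1: revealed 1 new [(3,5)] -> total=1
Click 2 (0,0) count=0: revealed 12 new [(0,0) (0,1) (0,2) (1,0) (1,1) (1,2) (2,0) (2,1) (2,2) (3,0) (3,1) (3,2)] -> total=13
Click 3 (2,6) count=2: revealed 1 new [(2,6)] -> total=14
Click 4 (5,0) count=2: revealed 1 new [(5,0)] -> total=15

Answer: 15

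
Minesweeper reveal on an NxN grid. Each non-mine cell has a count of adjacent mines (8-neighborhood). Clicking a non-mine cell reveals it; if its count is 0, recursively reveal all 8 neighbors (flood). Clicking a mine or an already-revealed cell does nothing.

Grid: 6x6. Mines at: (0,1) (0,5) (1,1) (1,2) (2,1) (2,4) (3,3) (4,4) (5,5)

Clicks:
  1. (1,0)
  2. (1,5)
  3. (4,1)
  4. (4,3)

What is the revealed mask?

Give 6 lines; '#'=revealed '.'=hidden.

Answer: ......
#....#
......
###...
####..
####..

Derivation:
Click 1 (1,0) count=3: revealed 1 new [(1,0)] -> total=1
Click 2 (1,5) count=2: revealed 1 new [(1,5)] -> total=2
Click 3 (4,1) count=0: revealed 11 new [(3,0) (3,1) (3,2) (4,0) (4,1) (4,2) (4,3) (5,0) (5,1) (5,2) (5,3)] -> total=13
Click 4 (4,3) count=2: revealed 0 new [(none)] -> total=13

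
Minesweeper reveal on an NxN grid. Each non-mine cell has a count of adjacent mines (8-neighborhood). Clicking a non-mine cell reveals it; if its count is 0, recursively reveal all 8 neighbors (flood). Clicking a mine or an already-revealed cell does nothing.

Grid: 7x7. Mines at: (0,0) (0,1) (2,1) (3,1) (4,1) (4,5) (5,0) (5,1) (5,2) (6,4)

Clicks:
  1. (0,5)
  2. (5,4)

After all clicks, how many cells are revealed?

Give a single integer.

Answer: 24

Derivation:
Click 1 (0,5) count=0: revealed 23 new [(0,2) (0,3) (0,4) (0,5) (0,6) (1,2) (1,3) (1,4) (1,5) (1,6) (2,2) (2,3) (2,4) (2,5) (2,6) (3,2) (3,3) (3,4) (3,5) (3,6) (4,2) (4,3) (4,4)] -> total=23
Click 2 (5,4) count=2: revealed 1 new [(5,4)] -> total=24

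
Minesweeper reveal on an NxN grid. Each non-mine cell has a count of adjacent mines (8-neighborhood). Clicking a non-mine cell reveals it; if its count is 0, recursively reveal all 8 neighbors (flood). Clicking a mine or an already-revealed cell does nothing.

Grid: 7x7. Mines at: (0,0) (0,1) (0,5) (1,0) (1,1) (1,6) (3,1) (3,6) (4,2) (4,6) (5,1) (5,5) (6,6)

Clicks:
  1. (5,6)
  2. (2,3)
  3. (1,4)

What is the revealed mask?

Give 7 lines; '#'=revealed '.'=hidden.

Answer: ..###..
..####.
..####.
..####.
...###.
......#
.......

Derivation:
Click 1 (5,6) count=3: revealed 1 new [(5,6)] -> total=1
Click 2 (2,3) count=0: revealed 18 new [(0,2) (0,3) (0,4) (1,2) (1,3) (1,4) (1,5) (2,2) (2,3) (2,4) (2,5) (3,2) (3,3) (3,4) (3,5) (4,3) (4,4) (4,5)] -> total=19
Click 3 (1,4) count=1: revealed 0 new [(none)] -> total=19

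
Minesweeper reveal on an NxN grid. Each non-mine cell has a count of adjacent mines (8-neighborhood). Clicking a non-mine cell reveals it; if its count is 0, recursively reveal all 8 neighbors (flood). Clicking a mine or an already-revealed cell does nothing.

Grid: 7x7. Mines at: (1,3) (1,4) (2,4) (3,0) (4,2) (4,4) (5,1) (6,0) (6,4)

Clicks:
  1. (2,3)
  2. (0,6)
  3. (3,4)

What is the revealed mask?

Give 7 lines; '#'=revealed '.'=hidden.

Click 1 (2,3) count=3: revealed 1 new [(2,3)] -> total=1
Click 2 (0,6) count=0: revealed 14 new [(0,5) (0,6) (1,5) (1,6) (2,5) (2,6) (3,5) (3,6) (4,5) (4,6) (5,5) (5,6) (6,5) (6,6)] -> total=15
Click 3 (3,4) count=2: revealed 1 new [(3,4)] -> total=16

Answer: .....##
.....##
...#.##
....###
.....##
.....##
.....##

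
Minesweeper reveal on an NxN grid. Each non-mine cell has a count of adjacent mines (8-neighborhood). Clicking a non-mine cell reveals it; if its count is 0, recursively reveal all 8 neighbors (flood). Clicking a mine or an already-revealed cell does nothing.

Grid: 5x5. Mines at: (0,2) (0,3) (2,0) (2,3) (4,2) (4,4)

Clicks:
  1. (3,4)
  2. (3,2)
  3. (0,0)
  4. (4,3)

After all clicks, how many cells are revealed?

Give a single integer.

Click 1 (3,4) count=2: revealed 1 new [(3,4)] -> total=1
Click 2 (3,2) count=2: revealed 1 new [(3,2)] -> total=2
Click 3 (0,0) count=0: revealed 4 new [(0,0) (0,1) (1,0) (1,1)] -> total=6
Click 4 (4,3) count=2: revealed 1 new [(4,3)] -> total=7

Answer: 7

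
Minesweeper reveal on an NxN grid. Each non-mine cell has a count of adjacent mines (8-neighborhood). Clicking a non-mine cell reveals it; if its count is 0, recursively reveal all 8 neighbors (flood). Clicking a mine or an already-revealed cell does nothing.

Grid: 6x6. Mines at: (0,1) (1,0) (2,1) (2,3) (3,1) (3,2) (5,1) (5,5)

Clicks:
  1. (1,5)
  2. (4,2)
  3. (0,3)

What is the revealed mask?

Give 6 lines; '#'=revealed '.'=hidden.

Click 1 (1,5) count=0: revealed 14 new [(0,2) (0,3) (0,4) (0,5) (1,2) (1,3) (1,4) (1,5) (2,4) (2,5) (3,4) (3,5) (4,4) (4,5)] -> total=14
Click 2 (4,2) count=3: revealed 1 new [(4,2)] -> total=15
Click 3 (0,3) count=0: revealed 0 new [(none)] -> total=15

Answer: ..####
..####
....##
....##
..#.##
......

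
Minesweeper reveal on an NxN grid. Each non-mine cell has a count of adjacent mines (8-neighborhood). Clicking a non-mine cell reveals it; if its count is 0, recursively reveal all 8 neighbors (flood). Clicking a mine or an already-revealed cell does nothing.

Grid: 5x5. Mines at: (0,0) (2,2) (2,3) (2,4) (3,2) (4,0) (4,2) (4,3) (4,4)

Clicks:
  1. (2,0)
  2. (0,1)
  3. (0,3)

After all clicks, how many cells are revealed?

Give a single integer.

Click 1 (2,0) count=0: revealed 6 new [(1,0) (1,1) (2,0) (2,1) (3,0) (3,1)] -> total=6
Click 2 (0,1) count=1: revealed 1 new [(0,1)] -> total=7
Click 3 (0,3) count=0: revealed 6 new [(0,2) (0,3) (0,4) (1,2) (1,3) (1,4)] -> total=13

Answer: 13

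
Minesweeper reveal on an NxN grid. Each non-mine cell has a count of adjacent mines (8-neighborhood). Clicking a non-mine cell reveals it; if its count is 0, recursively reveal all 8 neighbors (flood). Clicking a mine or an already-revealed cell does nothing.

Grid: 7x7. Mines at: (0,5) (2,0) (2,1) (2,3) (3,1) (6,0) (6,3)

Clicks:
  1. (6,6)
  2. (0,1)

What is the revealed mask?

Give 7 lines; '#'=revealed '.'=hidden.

Click 1 (6,6) count=0: revealed 24 new [(1,4) (1,5) (1,6) (2,4) (2,5) (2,6) (3,2) (3,3) (3,4) (3,5) (3,6) (4,2) (4,3) (4,4) (4,5) (4,6) (5,2) (5,3) (5,4) (5,5) (5,6) (6,4) (6,5) (6,6)] -> total=24
Click 2 (0,1) count=0: revealed 9 new [(0,0) (0,1) (0,2) (0,3) (0,4) (1,0) (1,1) (1,2) (1,3)] -> total=33

Answer: #####..
#######
....###
..#####
..#####
..#####
....###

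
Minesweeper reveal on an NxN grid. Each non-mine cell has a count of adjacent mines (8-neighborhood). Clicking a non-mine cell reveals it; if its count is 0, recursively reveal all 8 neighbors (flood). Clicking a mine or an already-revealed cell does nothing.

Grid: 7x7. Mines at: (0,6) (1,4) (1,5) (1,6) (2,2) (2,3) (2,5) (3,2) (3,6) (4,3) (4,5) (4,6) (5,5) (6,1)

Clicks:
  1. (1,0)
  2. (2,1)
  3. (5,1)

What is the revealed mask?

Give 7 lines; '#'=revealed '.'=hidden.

Answer: ####...
####...
##.....
##.....
##.....
##.....
.......

Derivation:
Click 1 (1,0) count=0: revealed 16 new [(0,0) (0,1) (0,2) (0,3) (1,0) (1,1) (1,2) (1,3) (2,0) (2,1) (3,0) (3,1) (4,0) (4,1) (5,0) (5,1)] -> total=16
Click 2 (2,1) count=2: revealed 0 new [(none)] -> total=16
Click 3 (5,1) count=1: revealed 0 new [(none)] -> total=16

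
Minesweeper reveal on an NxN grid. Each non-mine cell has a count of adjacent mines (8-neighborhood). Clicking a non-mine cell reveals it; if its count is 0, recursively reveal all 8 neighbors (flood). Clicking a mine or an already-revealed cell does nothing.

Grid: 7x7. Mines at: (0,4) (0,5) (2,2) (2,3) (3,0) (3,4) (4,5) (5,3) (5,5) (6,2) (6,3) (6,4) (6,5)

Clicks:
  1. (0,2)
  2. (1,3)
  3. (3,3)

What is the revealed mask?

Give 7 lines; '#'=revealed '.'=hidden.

Click 1 (0,2) count=0: revealed 10 new [(0,0) (0,1) (0,2) (0,3) (1,0) (1,1) (1,2) (1,3) (2,0) (2,1)] -> total=10
Click 2 (1,3) count=3: revealed 0 new [(none)] -> total=10
Click 3 (3,3) count=3: revealed 1 new [(3,3)] -> total=11

Answer: ####...
####...
##.....
...#...
.......
.......
.......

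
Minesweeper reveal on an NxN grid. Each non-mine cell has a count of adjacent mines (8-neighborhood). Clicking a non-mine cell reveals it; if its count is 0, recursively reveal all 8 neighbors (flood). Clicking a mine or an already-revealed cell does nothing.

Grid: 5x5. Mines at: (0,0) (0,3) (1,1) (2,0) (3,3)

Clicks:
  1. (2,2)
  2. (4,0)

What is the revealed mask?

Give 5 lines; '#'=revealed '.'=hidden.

Click 1 (2,2) count=2: revealed 1 new [(2,2)] -> total=1
Click 2 (4,0) count=0: revealed 6 new [(3,0) (3,1) (3,2) (4,0) (4,1) (4,2)] -> total=7

Answer: .....
.....
..#..
###..
###..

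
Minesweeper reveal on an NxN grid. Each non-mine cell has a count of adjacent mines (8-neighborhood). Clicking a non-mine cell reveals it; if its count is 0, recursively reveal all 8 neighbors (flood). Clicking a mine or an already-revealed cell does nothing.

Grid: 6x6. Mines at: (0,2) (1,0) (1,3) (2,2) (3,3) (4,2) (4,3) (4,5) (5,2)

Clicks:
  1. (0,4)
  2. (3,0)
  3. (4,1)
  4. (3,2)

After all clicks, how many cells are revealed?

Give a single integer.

Answer: 10

Derivation:
Click 1 (0,4) count=1: revealed 1 new [(0,4)] -> total=1
Click 2 (3,0) count=0: revealed 8 new [(2,0) (2,1) (3,0) (3,1) (4,0) (4,1) (5,0) (5,1)] -> total=9
Click 3 (4,1) count=2: revealed 0 new [(none)] -> total=9
Click 4 (3,2) count=4: revealed 1 new [(3,2)] -> total=10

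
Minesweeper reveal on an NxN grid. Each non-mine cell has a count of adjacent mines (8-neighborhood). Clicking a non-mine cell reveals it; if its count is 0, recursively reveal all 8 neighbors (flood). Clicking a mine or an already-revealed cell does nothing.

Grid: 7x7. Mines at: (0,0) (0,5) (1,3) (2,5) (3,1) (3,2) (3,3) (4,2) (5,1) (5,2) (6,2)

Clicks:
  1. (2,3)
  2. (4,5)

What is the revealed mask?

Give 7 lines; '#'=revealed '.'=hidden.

Answer: .......
.......
...#...
....###
...####
...####
...####

Derivation:
Click 1 (2,3) count=3: revealed 1 new [(2,3)] -> total=1
Click 2 (4,5) count=0: revealed 15 new [(3,4) (3,5) (3,6) (4,3) (4,4) (4,5) (4,6) (5,3) (5,4) (5,5) (5,6) (6,3) (6,4) (6,5) (6,6)] -> total=16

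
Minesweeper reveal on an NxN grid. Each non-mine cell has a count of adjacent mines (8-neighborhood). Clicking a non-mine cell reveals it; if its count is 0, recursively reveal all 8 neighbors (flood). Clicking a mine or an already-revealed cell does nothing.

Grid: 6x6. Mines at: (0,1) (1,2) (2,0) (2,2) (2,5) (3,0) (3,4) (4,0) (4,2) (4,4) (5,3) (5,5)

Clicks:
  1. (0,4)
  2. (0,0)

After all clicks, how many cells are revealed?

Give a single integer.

Answer: 7

Derivation:
Click 1 (0,4) count=0: revealed 6 new [(0,3) (0,4) (0,5) (1,3) (1,4) (1,5)] -> total=6
Click 2 (0,0) count=1: revealed 1 new [(0,0)] -> total=7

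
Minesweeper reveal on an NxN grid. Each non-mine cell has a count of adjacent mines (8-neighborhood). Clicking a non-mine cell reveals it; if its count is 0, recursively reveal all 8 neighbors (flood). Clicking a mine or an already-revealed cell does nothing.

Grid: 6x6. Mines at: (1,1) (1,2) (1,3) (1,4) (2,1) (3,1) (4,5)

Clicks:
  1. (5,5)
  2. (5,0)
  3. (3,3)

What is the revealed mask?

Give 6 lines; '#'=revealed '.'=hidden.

Answer: ......
......
..###.
..###.
#####.
######

Derivation:
Click 1 (5,5) count=1: revealed 1 new [(5,5)] -> total=1
Click 2 (5,0) count=0: revealed 16 new [(2,2) (2,3) (2,4) (3,2) (3,3) (3,4) (4,0) (4,1) (4,2) (4,3) (4,4) (5,0) (5,1) (5,2) (5,3) (5,4)] -> total=17
Click 3 (3,3) count=0: revealed 0 new [(none)] -> total=17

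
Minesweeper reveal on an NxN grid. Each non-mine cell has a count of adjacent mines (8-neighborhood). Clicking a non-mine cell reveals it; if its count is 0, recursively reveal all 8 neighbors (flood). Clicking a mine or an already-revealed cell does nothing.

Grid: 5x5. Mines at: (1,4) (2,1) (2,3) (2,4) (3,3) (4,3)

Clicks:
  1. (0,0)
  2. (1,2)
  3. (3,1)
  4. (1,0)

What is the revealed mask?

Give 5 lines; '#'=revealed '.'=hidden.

Click 1 (0,0) count=0: revealed 8 new [(0,0) (0,1) (0,2) (0,3) (1,0) (1,1) (1,2) (1,3)] -> total=8
Click 2 (1,2) count=2: revealed 0 new [(none)] -> total=8
Click 3 (3,1) count=1: revealed 1 new [(3,1)] -> total=9
Click 4 (1,0) count=1: revealed 0 new [(none)] -> total=9

Answer: ####.
####.
.....
.#...
.....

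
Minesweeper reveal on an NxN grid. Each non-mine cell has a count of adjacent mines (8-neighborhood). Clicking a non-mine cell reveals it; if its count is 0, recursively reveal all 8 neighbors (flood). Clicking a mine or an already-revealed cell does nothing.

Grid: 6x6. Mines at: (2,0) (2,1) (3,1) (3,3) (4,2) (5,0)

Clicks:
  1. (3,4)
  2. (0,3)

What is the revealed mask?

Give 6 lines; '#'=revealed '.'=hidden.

Answer: ######
######
..####
....##
...###
...###

Derivation:
Click 1 (3,4) count=1: revealed 1 new [(3,4)] -> total=1
Click 2 (0,3) count=0: revealed 23 new [(0,0) (0,1) (0,2) (0,3) (0,4) (0,5) (1,0) (1,1) (1,2) (1,3) (1,4) (1,5) (2,2) (2,3) (2,4) (2,5) (3,5) (4,3) (4,4) (4,5) (5,3) (5,4) (5,5)] -> total=24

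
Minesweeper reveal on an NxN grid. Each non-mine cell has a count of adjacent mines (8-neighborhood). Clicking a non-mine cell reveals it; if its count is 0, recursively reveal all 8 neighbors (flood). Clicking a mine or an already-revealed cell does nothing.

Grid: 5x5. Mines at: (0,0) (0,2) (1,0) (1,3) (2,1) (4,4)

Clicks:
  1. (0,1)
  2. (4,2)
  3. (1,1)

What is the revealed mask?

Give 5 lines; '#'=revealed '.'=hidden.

Answer: .#...
.#...
.....
####.
####.

Derivation:
Click 1 (0,1) count=3: revealed 1 new [(0,1)] -> total=1
Click 2 (4,2) count=0: revealed 8 new [(3,0) (3,1) (3,2) (3,3) (4,0) (4,1) (4,2) (4,3)] -> total=9
Click 3 (1,1) count=4: revealed 1 new [(1,1)] -> total=10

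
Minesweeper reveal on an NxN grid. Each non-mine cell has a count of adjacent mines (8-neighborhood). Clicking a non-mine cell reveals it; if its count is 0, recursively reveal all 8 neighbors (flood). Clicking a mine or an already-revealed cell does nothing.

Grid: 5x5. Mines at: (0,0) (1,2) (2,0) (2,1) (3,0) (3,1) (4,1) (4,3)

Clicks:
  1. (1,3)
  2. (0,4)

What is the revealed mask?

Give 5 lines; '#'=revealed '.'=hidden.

Answer: ...##
...##
...##
...##
.....

Derivation:
Click 1 (1,3) count=1: revealed 1 new [(1,3)] -> total=1
Click 2 (0,4) count=0: revealed 7 new [(0,3) (0,4) (1,4) (2,3) (2,4) (3,3) (3,4)] -> total=8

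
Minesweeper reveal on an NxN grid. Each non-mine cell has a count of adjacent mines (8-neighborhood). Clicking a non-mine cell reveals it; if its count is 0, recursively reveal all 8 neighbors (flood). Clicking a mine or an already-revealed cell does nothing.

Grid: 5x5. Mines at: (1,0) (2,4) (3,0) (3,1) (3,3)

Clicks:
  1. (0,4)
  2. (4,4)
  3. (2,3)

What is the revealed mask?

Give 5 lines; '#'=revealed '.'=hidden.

Click 1 (0,4) count=0: revealed 11 new [(0,1) (0,2) (0,3) (0,4) (1,1) (1,2) (1,3) (1,4) (2,1) (2,2) (2,3)] -> total=11
Click 2 (4,4) count=1: revealed 1 new [(4,4)] -> total=12
Click 3 (2,3) count=2: revealed 0 new [(none)] -> total=12

Answer: .####
.####
.###.
.....
....#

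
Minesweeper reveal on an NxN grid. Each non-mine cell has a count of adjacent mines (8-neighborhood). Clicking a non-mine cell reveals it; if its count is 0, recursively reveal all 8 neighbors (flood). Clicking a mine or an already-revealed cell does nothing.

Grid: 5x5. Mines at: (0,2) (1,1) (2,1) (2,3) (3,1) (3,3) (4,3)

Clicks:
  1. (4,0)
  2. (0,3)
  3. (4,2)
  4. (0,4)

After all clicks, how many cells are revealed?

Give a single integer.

Answer: 6

Derivation:
Click 1 (4,0) count=1: revealed 1 new [(4,0)] -> total=1
Click 2 (0,3) count=1: revealed 1 new [(0,3)] -> total=2
Click 3 (4,2) count=3: revealed 1 new [(4,2)] -> total=3
Click 4 (0,4) count=0: revealed 3 new [(0,4) (1,3) (1,4)] -> total=6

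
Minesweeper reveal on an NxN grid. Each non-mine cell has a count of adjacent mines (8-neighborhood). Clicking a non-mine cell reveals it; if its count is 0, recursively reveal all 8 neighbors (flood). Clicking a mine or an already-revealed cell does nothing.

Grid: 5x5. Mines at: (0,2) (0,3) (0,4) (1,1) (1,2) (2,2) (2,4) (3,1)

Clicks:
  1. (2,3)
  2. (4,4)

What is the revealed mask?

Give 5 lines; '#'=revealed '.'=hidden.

Answer: .....
.....
...#.
..###
..###

Derivation:
Click 1 (2,3) count=3: revealed 1 new [(2,3)] -> total=1
Click 2 (4,4) count=0: revealed 6 new [(3,2) (3,3) (3,4) (4,2) (4,3) (4,4)] -> total=7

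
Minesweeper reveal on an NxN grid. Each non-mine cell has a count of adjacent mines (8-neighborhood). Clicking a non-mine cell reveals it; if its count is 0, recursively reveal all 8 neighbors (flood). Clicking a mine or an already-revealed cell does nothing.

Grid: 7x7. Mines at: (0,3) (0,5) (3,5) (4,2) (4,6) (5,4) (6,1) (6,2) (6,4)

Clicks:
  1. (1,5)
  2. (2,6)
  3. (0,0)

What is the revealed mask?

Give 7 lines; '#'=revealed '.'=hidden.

Answer: ###....
######.
#####.#
#####..
##.....
##.....
.......

Derivation:
Click 1 (1,5) count=1: revealed 1 new [(1,5)] -> total=1
Click 2 (2,6) count=1: revealed 1 new [(2,6)] -> total=2
Click 3 (0,0) count=0: revealed 22 new [(0,0) (0,1) (0,2) (1,0) (1,1) (1,2) (1,3) (1,4) (2,0) (2,1) (2,2) (2,3) (2,4) (3,0) (3,1) (3,2) (3,3) (3,4) (4,0) (4,1) (5,0) (5,1)] -> total=24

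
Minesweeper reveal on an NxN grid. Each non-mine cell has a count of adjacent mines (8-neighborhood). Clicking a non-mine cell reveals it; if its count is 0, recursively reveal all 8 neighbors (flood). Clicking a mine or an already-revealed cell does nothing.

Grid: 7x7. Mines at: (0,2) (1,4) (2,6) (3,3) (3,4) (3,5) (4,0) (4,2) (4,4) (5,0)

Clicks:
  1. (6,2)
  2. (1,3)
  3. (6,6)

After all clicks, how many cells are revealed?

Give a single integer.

Click 1 (6,2) count=0: revealed 14 new [(4,5) (4,6) (5,1) (5,2) (5,3) (5,4) (5,5) (5,6) (6,1) (6,2) (6,3) (6,4) (6,5) (6,6)] -> total=14
Click 2 (1,3) count=2: revealed 1 new [(1,3)] -> total=15
Click 3 (6,6) count=0: revealed 0 new [(none)] -> total=15

Answer: 15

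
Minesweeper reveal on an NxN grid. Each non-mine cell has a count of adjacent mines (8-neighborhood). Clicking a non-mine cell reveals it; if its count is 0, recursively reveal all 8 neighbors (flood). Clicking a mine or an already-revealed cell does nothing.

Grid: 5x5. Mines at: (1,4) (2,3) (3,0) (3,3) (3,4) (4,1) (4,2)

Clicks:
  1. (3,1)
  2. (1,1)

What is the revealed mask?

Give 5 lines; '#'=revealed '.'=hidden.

Click 1 (3,1) count=3: revealed 1 new [(3,1)] -> total=1
Click 2 (1,1) count=0: revealed 11 new [(0,0) (0,1) (0,2) (0,3) (1,0) (1,1) (1,2) (1,3) (2,0) (2,1) (2,2)] -> total=12

Answer: ####.
####.
###..
.#...
.....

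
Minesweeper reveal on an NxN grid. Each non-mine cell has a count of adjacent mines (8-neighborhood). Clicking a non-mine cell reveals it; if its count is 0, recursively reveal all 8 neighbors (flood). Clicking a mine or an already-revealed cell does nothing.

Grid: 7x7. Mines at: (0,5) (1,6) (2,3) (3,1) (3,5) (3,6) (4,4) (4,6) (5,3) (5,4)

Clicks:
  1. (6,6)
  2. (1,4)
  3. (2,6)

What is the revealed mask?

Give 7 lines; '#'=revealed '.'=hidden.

Answer: .......
....#..
......#
.......
.......
.....##
.....##

Derivation:
Click 1 (6,6) count=0: revealed 4 new [(5,5) (5,6) (6,5) (6,6)] -> total=4
Click 2 (1,4) count=2: revealed 1 new [(1,4)] -> total=5
Click 3 (2,6) count=3: revealed 1 new [(2,6)] -> total=6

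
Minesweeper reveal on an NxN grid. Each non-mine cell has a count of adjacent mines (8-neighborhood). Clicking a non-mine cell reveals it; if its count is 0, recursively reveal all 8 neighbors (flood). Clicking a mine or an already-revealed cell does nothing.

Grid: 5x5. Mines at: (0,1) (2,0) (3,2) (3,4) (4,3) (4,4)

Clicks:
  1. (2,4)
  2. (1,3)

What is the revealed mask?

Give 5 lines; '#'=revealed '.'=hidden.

Click 1 (2,4) count=1: revealed 1 new [(2,4)] -> total=1
Click 2 (1,3) count=0: revealed 8 new [(0,2) (0,3) (0,4) (1,2) (1,3) (1,4) (2,2) (2,3)] -> total=9

Answer: ..###
..###
..###
.....
.....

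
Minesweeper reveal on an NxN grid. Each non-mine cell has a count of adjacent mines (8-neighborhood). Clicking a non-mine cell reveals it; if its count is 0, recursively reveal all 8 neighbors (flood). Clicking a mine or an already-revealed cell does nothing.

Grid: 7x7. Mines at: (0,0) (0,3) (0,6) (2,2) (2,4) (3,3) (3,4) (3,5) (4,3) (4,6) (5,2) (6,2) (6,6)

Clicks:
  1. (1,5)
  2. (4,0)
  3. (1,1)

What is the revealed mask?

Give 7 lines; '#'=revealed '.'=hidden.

Click 1 (1,5) count=2: revealed 1 new [(1,5)] -> total=1
Click 2 (4,0) count=0: revealed 12 new [(1,0) (1,1) (2,0) (2,1) (3,0) (3,1) (4,0) (4,1) (5,0) (5,1) (6,0) (6,1)] -> total=13
Click 3 (1,1) count=2: revealed 0 new [(none)] -> total=13

Answer: .......
##...#.
##.....
##.....
##.....
##.....
##.....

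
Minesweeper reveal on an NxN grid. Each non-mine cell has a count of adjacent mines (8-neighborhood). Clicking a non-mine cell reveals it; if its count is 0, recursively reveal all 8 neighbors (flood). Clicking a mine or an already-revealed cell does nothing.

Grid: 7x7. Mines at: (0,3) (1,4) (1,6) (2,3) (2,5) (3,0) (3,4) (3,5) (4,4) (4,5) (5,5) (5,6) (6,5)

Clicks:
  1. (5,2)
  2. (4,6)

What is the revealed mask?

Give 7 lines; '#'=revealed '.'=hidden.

Answer: .......
.......
.......
.###...
####..#
#####..
#####..

Derivation:
Click 1 (5,2) count=0: revealed 17 new [(3,1) (3,2) (3,3) (4,0) (4,1) (4,2) (4,3) (5,0) (5,1) (5,2) (5,3) (5,4) (6,0) (6,1) (6,2) (6,3) (6,4)] -> total=17
Click 2 (4,6) count=4: revealed 1 new [(4,6)] -> total=18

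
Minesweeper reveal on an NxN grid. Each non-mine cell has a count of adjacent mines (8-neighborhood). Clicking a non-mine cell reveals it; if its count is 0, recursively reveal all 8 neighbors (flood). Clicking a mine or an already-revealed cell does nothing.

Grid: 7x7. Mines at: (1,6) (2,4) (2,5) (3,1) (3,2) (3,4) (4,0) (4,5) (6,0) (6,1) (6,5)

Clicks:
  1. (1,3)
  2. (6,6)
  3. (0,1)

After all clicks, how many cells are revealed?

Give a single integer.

Answer: 17

Derivation:
Click 1 (1,3) count=1: revealed 1 new [(1,3)] -> total=1
Click 2 (6,6) count=1: revealed 1 new [(6,6)] -> total=2
Click 3 (0,1) count=0: revealed 15 new [(0,0) (0,1) (0,2) (0,3) (0,4) (0,5) (1,0) (1,1) (1,2) (1,4) (1,5) (2,0) (2,1) (2,2) (2,3)] -> total=17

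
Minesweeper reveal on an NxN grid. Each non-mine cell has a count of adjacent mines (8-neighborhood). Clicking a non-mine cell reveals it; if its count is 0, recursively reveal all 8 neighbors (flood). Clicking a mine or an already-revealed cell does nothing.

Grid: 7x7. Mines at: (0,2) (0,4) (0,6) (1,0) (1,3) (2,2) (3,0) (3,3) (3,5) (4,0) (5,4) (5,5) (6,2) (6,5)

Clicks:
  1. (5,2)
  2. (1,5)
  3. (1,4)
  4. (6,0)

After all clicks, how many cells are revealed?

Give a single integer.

Click 1 (5,2) count=1: revealed 1 new [(5,2)] -> total=1
Click 2 (1,5) count=2: revealed 1 new [(1,5)] -> total=2
Click 3 (1,4) count=2: revealed 1 new [(1,4)] -> total=3
Click 4 (6,0) count=0: revealed 4 new [(5,0) (5,1) (6,0) (6,1)] -> total=7

Answer: 7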